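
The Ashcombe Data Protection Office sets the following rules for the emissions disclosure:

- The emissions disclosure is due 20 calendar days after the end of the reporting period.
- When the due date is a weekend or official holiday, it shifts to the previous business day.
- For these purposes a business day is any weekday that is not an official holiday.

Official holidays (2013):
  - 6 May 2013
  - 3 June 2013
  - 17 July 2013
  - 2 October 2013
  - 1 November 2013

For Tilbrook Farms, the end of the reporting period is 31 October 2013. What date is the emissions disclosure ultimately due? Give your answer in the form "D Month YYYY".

20 November 2013

20 calendar days after 31 October 2013 is 20 November 2013.
Since 20 November 2013 is a Wednesday and not a holiday, the date is unchanged.
Final deadline: 20 November 2013.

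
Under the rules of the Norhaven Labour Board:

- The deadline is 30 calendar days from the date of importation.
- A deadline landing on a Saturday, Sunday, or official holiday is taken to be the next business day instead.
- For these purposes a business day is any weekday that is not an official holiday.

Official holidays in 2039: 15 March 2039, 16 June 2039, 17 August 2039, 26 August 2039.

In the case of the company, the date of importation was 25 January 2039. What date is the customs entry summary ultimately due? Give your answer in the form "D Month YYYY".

From 25 January 2039, 30 calendar days later is 24 February 2039.
24 February 2039 falls on a Thursday, which is a business day, so no adjustment is needed.
Final deadline: 24 February 2039.

24 February 2039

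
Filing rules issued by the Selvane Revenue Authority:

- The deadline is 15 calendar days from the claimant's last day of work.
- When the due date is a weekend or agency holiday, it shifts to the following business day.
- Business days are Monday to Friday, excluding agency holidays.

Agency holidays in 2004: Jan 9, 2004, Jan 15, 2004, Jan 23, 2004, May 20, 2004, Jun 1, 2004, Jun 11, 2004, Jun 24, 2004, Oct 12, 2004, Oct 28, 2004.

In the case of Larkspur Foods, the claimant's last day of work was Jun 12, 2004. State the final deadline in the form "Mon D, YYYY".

Adding 15 calendar days to Jun 12, 2004 gives Jun 27, 2004.
Jun 27, 2004 falls on a Sunday. Rolling to the next business day gives Jun 28, 2004, a Monday.
Deadline: Jun 28, 2004.

Jun 28, 2004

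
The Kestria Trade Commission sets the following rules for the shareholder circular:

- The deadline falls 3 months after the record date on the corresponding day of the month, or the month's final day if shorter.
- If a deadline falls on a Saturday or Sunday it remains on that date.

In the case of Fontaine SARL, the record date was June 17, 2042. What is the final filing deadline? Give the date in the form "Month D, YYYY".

September 17, 2042

3 months from June 17, 2042 is September 17, 2042.
September 17, 2042 falls on a Wednesday. The rules make no weekend/holiday allowance, so it remains September 17, 2042.
So the filing is due September 17, 2042.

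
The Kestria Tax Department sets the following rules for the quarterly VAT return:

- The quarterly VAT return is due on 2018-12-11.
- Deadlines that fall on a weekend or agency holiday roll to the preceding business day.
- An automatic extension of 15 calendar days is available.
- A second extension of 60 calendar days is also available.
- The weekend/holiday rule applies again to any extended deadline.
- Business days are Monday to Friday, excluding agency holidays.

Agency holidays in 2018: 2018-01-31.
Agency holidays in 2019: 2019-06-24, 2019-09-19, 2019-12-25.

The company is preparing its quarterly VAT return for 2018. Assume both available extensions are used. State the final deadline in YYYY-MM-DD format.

The statutory due date is 2018-12-11.
2018-12-11 is a Tuesday and not a listed holiday, so it stands.
Applying the 15-calendar-day extension: 2018-12-11 + 15 days = 2018-12-26.
Since 2018-12-26 is a Wednesday and not a holiday, the date is unchanged.
Applying the 60-calendar-day extension: 2018-12-26 + 60 days = 2019-02-24.
2019-02-24 falls on a Sunday. Rolling to the preceding business day gives 2019-02-22, a Friday.
The final due date is 2019-02-22.

2019-02-22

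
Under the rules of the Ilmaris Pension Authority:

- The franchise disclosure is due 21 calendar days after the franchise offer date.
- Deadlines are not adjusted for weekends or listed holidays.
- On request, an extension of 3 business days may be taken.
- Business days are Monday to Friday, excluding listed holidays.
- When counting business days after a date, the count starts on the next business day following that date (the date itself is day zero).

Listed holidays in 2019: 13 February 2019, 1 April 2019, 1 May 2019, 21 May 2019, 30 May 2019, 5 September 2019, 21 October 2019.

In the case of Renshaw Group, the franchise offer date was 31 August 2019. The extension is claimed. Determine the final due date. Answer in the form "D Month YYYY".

From 31 August 2019, 21 calendar days later is 21 September 2019.
21 September 2019 falls on a Saturday. The rules make no weekend/holiday allowance, so it remains 21 September 2019.
Counting 3 further business days from 21 September 2019 reaches 25 September 2019.
No adjustment is made for weekends or holidays, so 25 September 2019 stands.
Deadline: 25 September 2019.

25 September 2019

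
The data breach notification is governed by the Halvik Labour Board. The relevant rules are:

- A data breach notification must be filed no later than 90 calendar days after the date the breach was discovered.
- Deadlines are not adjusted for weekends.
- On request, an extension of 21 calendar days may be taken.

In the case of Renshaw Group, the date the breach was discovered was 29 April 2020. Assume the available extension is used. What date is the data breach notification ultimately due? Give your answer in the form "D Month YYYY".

From 29 April 2020, 90 calendar days later is 28 July 2020.
28 July 2020 is a Tuesday; no weekend or holiday adjustment applies.
With the 21-day extension, 28 July 2020 becomes 18 August 2020.
No adjustment is made for weekends or holidays, so 18 August 2020 stands.
Deadline: 18 August 2020.

18 August 2020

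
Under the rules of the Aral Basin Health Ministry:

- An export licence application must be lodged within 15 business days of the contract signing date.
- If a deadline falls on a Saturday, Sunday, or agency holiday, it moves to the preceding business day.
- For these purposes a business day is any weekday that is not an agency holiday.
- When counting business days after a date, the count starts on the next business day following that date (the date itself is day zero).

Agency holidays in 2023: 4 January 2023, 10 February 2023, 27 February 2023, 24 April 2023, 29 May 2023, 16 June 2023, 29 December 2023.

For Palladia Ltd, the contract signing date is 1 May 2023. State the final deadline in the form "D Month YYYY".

22 May 2023

Counting 15 business days after 1 May 2023 (skipping weekends and listed holidays) reaches 22 May 2023.
22 May 2023 is a Monday and not a listed holiday, so it stands.
Final deadline: 22 May 2023.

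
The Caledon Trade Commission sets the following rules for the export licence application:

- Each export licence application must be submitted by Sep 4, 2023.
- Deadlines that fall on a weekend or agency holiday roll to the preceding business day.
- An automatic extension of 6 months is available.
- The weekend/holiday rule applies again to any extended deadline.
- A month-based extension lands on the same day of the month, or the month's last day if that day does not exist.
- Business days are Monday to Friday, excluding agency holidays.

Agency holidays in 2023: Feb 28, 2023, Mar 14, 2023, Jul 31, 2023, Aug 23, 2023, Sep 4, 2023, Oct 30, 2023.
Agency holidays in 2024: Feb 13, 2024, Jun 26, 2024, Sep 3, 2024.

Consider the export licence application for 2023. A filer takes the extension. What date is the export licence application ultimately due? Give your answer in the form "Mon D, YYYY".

The stated deadline is Sep 4, 2023.
Sep 4, 2023 is a listed holiday; the preceding business day is Sep 1, 2023 (Friday).
The 6 months extension carries Sep 1, 2023 to Mar 1, 2024.
Mar 1, 2024 is a Friday and not a listed holiday, so it stands.
Final deadline: Mar 1, 2024.

Mar 1, 2024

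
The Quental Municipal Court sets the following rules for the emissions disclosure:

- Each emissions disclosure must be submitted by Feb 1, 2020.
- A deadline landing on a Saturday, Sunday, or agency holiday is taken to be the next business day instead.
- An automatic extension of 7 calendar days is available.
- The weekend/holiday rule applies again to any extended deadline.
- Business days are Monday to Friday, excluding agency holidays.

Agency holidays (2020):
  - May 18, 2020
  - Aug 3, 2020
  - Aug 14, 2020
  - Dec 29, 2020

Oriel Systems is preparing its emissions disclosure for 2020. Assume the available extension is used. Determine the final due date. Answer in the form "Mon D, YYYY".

The stated deadline is Feb 1, 2020.
Feb 1, 2020 falls on a Saturday. Rolling to the next business day gives Feb 3, 2020, a Monday.
Add the 7 calendar-day extension to Feb 3, 2020: Feb 10, 2020.
Feb 10, 2020 is a Monday and not a listed holiday, so it stands.
Deadline: Feb 10, 2020.

Feb 10, 2020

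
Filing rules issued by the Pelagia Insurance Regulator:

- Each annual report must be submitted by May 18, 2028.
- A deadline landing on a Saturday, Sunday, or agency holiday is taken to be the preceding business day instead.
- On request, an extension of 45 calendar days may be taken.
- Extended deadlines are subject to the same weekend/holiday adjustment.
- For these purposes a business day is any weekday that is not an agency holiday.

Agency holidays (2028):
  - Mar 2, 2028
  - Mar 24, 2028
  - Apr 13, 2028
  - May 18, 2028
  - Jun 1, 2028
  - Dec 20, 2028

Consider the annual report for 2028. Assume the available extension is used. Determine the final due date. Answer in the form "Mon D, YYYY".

Start from the fixed due date, May 18, 2028.
Because May 18, 2028 is a listed holiday, the deadline becomes May 17, 2028 (Wednesday).
Add the 45 calendar-day extension to May 17, 2028: Jul 1, 2028.
Jul 1, 2028 falls on a Saturday. Rolling to the preceding business day gives Jun 30, 2028, a Friday.
The final due date is Jun 30, 2028.

Jun 30, 2028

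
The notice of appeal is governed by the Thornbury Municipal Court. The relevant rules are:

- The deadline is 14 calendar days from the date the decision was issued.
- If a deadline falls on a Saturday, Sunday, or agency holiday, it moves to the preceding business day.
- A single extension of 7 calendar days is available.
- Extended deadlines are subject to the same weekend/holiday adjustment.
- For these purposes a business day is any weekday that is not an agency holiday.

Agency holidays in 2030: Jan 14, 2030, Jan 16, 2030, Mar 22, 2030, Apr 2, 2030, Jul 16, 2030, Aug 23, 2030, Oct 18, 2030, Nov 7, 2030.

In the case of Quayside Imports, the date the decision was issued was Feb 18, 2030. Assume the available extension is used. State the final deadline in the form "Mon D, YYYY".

14 calendar days after Feb 18, 2030 is Mar 4, 2030.
Mar 4, 2030 (Monday) is already a business day.
With the 7-day extension, Mar 4, 2030 becomes Mar 11, 2030.
Mar 11, 2030 falls on a Monday, which is a business day, so no adjustment is needed.
Deadline: Mar 11, 2030.

Mar 11, 2030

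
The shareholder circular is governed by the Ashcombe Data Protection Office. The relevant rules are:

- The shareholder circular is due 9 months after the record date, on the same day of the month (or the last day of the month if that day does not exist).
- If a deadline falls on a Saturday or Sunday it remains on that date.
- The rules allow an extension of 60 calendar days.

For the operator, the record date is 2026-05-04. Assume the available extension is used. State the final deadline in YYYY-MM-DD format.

2027-04-05

9 months after 2026-05-04, on the same day of the month, is 2027-02-04.
No adjustment is made for weekends or holidays, so 2027-02-04 stands.
The 60-calendar-day extension moves the deadline from 2027-02-04 to 2027-04-05.
2027-04-05 falls on a Monday. The rules make no weekend/holiday allowance, so it remains 2027-04-05.
Final deadline: 2027-04-05.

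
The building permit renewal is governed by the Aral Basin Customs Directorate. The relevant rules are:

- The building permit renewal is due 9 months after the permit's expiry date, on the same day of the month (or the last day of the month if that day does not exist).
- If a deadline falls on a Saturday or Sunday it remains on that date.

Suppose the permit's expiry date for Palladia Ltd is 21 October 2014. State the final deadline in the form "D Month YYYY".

Moving 9 months forward from 21 October 2014 on the corresponding day gives 21 July 2015.
21 July 2015 is a Tuesday; no weekend or holiday adjustment applies.
The final due date is 21 July 2015.

21 July 2015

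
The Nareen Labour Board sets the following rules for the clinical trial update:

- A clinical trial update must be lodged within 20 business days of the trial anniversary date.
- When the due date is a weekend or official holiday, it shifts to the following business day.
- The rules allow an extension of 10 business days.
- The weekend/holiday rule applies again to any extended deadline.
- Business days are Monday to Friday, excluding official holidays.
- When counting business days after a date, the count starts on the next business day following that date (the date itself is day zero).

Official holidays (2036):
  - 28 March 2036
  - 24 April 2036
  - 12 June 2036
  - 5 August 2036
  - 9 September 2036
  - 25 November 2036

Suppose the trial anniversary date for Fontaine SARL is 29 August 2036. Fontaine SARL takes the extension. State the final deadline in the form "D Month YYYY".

Counting 20 business days after 29 August 2036 (skipping weekends and listed holidays) reaches 29 September 2036.
29 September 2036 falls on a Monday, which is a business day, so no adjustment is needed.
The 10-business-day extension runs from 29 September 2036 to 13 October 2036.
13 October 2036 is a Monday and not a listed holiday, so it stands.
Final deadline: 13 October 2036.

13 October 2036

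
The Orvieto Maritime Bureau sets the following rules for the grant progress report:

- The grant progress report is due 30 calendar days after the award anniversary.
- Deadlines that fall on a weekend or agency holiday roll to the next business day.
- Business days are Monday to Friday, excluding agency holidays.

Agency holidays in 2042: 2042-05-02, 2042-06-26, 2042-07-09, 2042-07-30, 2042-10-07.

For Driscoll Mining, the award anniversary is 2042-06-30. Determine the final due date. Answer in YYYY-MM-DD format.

2042-07-31

Adding 30 calendar days to 2042-06-30 gives 2042-07-30.
Because 2042-07-30 is a listed holiday, the deadline becomes 2042-07-31 (Thursday).
The final due date is 2042-07-31.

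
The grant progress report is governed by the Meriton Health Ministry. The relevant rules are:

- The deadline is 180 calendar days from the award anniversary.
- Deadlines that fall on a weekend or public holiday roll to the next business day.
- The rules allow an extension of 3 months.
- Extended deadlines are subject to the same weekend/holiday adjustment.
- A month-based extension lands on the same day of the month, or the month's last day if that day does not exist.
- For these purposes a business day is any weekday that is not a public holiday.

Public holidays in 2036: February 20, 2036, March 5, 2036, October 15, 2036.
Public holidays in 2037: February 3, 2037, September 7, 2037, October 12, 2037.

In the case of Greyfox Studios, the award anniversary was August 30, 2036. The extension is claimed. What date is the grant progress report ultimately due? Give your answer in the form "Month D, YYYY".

Adding 180 calendar days to August 30, 2036 gives February 26, 2037.
Since February 26, 2037 is a Thursday and not a holiday, the date is unchanged.
Applying the 3 months extension: 3 months after February 26, 2037 is May 26, 2037.
May 26, 2037 is a Tuesday and not a listed holiday, so it stands.
The final due date is May 26, 2037.

May 26, 2037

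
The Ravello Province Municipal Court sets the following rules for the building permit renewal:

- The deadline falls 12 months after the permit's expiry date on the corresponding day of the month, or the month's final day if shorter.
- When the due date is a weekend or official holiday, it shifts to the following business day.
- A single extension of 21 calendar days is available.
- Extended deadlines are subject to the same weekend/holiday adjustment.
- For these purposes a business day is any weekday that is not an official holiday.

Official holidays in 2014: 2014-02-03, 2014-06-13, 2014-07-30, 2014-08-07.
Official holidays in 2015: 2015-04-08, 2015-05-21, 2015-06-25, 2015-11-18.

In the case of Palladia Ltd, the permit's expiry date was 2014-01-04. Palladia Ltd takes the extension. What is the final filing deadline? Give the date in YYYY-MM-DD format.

2015-01-26

12 months from 2014-01-04 is 2015-01-04.
2015-01-04 is a Sunday, so it moves to the next business day, 2015-01-05 (Monday).
With the 21-day extension, 2015-01-05 becomes 2015-01-26.
2015-01-26 falls on a Monday, which is a business day, so no adjustment is needed.
Final deadline: 2015-01-26.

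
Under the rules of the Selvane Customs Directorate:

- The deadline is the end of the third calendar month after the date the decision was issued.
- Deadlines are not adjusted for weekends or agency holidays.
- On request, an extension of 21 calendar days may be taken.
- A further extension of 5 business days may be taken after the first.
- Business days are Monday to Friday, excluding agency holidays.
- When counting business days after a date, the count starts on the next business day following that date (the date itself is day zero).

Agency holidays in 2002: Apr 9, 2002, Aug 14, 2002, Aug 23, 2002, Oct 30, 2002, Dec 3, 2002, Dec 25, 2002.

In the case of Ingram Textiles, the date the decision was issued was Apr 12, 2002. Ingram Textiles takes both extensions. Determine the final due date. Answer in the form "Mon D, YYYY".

Aug 29, 2002

The third month after Apr 12, 2002 is July 2002, whose last day is Jul 31, 2002.
No adjustment is made for weekends or holidays, so Jul 31, 2002 stands.
With the 21-day extension, Jul 31, 2002 becomes Aug 21, 2002.
Aug 21, 2002 is a Wednesday; no weekend or holiday adjustment applies.
Counting 5 further business days from Aug 21, 2002 reaches Aug 29, 2002.
Aug 29, 2002 is a Thursday; no weekend or holiday adjustment applies.
So the filing is due Aug 29, 2002.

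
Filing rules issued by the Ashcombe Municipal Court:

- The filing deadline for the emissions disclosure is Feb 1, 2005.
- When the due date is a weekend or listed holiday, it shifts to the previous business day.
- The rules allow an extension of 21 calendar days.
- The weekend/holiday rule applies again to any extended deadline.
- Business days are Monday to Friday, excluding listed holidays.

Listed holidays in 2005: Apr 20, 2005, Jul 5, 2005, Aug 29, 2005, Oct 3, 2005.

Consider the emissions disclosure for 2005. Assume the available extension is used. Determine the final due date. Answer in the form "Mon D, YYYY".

The statutory due date is Feb 1, 2005.
Feb 1, 2005 (Tuesday) is already a business day.
Applying the 21-calendar-day extension: Feb 1, 2005 + 21 days = Feb 22, 2005.
Feb 22, 2005 is a Tuesday and not a listed holiday, so it stands.
The final due date is Feb 22, 2005.

Feb 22, 2005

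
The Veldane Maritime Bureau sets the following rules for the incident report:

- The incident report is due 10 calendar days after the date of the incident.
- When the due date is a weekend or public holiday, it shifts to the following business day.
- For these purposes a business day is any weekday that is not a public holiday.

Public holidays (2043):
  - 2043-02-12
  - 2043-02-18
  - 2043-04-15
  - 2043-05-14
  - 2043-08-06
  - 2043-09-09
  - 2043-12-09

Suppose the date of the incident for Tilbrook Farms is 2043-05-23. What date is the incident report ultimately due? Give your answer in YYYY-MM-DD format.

2043-06-02

From 2043-05-23, 10 calendar days later is 2043-06-02.
Since 2043-06-02 is a Tuesday and not a holiday, the date is unchanged.
So the filing is due 2043-06-02.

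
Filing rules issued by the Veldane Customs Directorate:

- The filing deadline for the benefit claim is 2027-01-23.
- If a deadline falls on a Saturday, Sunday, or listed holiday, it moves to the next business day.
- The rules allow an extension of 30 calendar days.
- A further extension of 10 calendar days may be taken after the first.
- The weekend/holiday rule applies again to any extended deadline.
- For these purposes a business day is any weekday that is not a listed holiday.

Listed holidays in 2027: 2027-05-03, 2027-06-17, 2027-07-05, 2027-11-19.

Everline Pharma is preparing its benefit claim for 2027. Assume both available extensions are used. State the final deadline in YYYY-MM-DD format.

The stated deadline is 2027-01-23.
2027-01-23 falls on a Saturday. Rolling to the next business day gives 2027-01-25, a Monday.
With the 30-day extension, 2027-01-25 becomes 2027-02-24.
2027-02-24 is a Wednesday and not a listed holiday, so it stands.
With the 10-day extension, 2027-02-24 becomes 2027-03-06.
2027-03-06 is a Saturday, so it moves to the next business day, 2027-03-08 (Monday).
Deadline: 2027-03-08.

2027-03-08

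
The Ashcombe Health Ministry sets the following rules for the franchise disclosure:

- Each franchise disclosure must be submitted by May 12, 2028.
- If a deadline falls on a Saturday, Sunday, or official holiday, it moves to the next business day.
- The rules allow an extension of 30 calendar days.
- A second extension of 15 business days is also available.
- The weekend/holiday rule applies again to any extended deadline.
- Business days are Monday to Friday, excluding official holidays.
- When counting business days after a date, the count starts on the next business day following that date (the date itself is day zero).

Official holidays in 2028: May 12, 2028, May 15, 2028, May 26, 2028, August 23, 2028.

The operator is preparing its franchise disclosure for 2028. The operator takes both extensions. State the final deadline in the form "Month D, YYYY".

Start from the fixed due date, May 12, 2028.
Because May 12, 2028 is a listed holiday, the deadline becomes May 16, 2028 (Tuesday).
The 30-calendar-day extension moves the deadline from May 16, 2028 to June 15, 2028.
June 15, 2028 is a Thursday and not a listed holiday, so it stands.
The 15-business-day extension runs from June 15, 2028 to July 6, 2028.
July 6, 2028 falls on a Thursday, which is a business day, so no adjustment is needed.
So the filing is due July 6, 2028.

July 6, 2028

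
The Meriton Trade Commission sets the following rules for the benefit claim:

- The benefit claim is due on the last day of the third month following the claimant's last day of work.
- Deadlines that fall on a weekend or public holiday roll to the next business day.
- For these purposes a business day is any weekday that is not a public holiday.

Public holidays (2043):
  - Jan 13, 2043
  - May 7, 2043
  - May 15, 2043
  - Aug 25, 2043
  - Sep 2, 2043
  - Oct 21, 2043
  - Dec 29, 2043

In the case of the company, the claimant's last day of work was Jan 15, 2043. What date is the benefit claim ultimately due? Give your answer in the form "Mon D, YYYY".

The third month after Jan 15, 2043 is April 2043, whose last day is Apr 30, 2043.
Since Apr 30, 2043 is a Thursday and not a holiday, the date is unchanged.
Deadline: Apr 30, 2043.

Apr 30, 2043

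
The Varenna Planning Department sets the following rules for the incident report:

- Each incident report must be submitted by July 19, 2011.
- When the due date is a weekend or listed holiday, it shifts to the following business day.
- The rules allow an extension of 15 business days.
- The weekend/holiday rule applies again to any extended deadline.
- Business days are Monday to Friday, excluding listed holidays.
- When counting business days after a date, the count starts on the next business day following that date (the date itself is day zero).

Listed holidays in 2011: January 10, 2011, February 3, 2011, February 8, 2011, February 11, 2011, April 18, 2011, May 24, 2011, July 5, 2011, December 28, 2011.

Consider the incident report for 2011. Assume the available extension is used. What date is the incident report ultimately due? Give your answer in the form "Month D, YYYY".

The stated deadline is July 19, 2011.
July 19, 2011 is a Tuesday and not a listed holiday, so it stands.
Applying the 15-business-day extension: 15 business days after July 19, 2011 is August 9, 2011.
August 9, 2011 falls on a Tuesday, which is a business day, so no adjustment is needed.
Deadline: August 9, 2011.

August 9, 2011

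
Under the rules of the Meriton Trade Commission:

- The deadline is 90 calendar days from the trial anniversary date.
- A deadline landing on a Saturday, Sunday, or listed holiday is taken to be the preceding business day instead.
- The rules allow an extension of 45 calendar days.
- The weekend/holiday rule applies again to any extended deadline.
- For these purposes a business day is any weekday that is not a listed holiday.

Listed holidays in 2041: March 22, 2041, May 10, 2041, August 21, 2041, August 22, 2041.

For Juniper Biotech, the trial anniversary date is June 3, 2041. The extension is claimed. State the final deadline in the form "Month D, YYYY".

90 calendar days after June 3, 2041 is September 1, 2041.
September 1, 2041 falls on a Sunday. Rolling to the preceding business day gives August 30, 2041, a Friday.
The 45-calendar-day extension moves the deadline from August 30, 2041 to October 14, 2041.
October 14, 2041 (Monday) is already a business day.
Deadline: October 14, 2041.

October 14, 2041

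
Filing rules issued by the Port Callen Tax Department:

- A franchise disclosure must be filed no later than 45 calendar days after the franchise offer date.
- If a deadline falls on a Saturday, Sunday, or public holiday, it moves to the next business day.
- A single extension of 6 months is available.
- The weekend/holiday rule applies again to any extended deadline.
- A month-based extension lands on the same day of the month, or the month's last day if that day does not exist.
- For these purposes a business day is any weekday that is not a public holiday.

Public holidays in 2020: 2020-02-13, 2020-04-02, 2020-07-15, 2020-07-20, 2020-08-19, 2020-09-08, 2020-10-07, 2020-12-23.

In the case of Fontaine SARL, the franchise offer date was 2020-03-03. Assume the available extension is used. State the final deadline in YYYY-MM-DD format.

2020-10-19

Trigger date 2020-03-03 + 45 calendar days = 2020-04-17.
2020-04-17 falls on a Friday, which is a business day, so no adjustment is needed.
The 6 months extension carries 2020-04-17 to 2020-10-17.
2020-10-17 is a Saturday; the next business day is 2020-10-19 (Monday).
Final deadline: 2020-10-19.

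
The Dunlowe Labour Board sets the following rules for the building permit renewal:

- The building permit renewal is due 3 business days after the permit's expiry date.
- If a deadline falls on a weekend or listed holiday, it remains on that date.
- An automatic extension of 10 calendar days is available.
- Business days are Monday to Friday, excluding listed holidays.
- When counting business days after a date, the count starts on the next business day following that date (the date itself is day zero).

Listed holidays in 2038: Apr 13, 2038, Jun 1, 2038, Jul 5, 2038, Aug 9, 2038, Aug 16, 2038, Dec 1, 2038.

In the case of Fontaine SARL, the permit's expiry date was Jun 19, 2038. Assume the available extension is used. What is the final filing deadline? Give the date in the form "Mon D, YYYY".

Jul 3, 2038

3 business days after Jun 19, 2038, excluding weekends and holidays, is Jun 23, 2038.
No adjustment is made for weekends or holidays, so Jun 23, 2038 stands.
The 10-calendar-day extension moves the deadline from Jun 23, 2038 to Jul 3, 2038.
Jul 3, 2038 is a Saturday; no weekend or holiday adjustment applies.
So the filing is due Jul 3, 2038.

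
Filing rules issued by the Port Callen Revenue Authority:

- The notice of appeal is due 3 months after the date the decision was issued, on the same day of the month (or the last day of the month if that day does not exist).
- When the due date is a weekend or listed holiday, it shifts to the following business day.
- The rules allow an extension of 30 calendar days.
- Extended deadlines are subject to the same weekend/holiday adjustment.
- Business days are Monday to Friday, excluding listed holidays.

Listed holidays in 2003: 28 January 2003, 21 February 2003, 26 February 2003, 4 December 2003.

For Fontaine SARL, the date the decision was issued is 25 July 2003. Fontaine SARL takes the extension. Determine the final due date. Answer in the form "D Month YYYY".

3 months from 25 July 2003 is 25 October 2003.
25 October 2003 is a Saturday; the next business day is 27 October 2003 (Monday).
Applying the 30-calendar-day extension: 27 October 2003 + 30 days = 26 November 2003.
26 November 2003 (Wednesday) is already a business day.
The final due date is 26 November 2003.

26 November 2003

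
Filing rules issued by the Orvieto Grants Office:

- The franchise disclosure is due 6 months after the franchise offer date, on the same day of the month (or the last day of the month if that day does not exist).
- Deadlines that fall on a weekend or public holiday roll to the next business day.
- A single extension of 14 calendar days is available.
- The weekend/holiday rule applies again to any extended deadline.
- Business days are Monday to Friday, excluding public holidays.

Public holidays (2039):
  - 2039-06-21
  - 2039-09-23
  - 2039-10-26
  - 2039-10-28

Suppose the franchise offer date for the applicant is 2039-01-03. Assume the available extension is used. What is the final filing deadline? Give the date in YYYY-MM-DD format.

2039-07-18

Moving 6 months forward from 2039-01-03 on the corresponding day gives 2039-07-03.
2039-07-03 is a Sunday; the next business day is 2039-07-04 (Monday).
With the 14-day extension, 2039-07-04 becomes 2039-07-18.
2039-07-18 is a Monday and not a listed holiday, so it stands.
Final deadline: 2039-07-18.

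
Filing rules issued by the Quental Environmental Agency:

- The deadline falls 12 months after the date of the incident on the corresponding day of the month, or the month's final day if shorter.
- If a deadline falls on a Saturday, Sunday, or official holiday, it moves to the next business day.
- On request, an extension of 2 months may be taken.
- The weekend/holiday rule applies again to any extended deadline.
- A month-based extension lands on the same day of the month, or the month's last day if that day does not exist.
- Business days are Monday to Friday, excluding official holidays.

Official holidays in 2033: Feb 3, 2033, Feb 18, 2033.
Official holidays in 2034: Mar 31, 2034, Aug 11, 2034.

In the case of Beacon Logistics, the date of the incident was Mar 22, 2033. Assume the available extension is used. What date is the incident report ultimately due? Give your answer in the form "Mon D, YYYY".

May 22, 2034

12 months after Mar 22, 2033, on the same day of the month, is Mar 22, 2034.
Mar 22, 2034 is a Wednesday and not a listed holiday, so it stands.
The 2 months extension carries Mar 22, 2034 to May 22, 2034.
May 22, 2034 falls on a Monday, which is a business day, so no adjustment is needed.
Deadline: May 22, 2034.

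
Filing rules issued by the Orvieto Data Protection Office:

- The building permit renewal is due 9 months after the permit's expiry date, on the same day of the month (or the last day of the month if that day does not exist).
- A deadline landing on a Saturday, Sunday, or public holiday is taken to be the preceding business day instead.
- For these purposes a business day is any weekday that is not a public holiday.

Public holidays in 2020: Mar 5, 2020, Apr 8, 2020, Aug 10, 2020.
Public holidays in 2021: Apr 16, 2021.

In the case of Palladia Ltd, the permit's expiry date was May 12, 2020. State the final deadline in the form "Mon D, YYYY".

Moving 9 months forward from May 12, 2020 on the corresponding day gives Feb 12, 2021.
Since Feb 12, 2021 is a Friday and not a holiday, the date is unchanged.
So the filing is due Feb 12, 2021.

Feb 12, 2021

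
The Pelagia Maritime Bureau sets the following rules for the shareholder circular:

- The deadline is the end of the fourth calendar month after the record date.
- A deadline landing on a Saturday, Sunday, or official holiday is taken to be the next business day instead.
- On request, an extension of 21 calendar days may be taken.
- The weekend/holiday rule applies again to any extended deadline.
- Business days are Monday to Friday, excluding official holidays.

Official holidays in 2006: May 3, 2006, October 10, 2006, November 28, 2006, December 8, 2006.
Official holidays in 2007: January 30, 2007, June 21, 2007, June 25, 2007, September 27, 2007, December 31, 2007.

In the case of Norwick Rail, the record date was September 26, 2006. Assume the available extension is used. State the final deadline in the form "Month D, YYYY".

February 21, 2007

The fourth month after September 26, 2006 is January 2007, whose last day is January 31, 2007.
Since January 31, 2007 is a Wednesday and not a holiday, the date is unchanged.
Add the 21 calendar-day extension to January 31, 2007: February 21, 2007.
February 21, 2007 falls on a Wednesday, which is a business day, so no adjustment is needed.
Deadline: February 21, 2007.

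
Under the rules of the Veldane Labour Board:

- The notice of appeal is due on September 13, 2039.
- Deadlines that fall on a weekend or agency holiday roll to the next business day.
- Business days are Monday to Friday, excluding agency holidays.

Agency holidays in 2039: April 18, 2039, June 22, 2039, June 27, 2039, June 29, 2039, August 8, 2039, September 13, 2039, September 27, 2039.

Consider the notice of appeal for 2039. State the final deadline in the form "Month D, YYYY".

September 14, 2039

Start from the fixed due date, September 13, 2039.
September 13, 2039 falls on a listed holiday. Rolling to the next business day gives September 14, 2039, a Wednesday.
The final due date is September 14, 2039.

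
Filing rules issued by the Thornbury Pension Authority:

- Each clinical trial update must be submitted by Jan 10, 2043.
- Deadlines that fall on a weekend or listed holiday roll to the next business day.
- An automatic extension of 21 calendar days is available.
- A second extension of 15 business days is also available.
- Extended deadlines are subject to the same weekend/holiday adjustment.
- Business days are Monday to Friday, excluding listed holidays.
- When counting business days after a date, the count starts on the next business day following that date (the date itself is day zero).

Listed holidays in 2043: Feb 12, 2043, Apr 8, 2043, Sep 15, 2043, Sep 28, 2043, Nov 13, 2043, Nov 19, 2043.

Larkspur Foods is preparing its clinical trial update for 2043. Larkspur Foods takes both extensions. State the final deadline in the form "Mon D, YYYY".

Feb 24, 2043

The statutory due date is Jan 10, 2043.
Jan 10, 2043 falls on a Saturday. Rolling to the next business day gives Jan 12, 2043, a Monday.
Add the 21 calendar-day extension to Jan 12, 2043: Feb 2, 2043.
Feb 2, 2043 falls on a Monday, which is a business day, so no adjustment is needed.
Counting 15 further business days from Feb 2, 2043 reaches Feb 24, 2043.
Feb 24, 2043 (Tuesday) is already a business day.
So the filing is due Feb 24, 2043.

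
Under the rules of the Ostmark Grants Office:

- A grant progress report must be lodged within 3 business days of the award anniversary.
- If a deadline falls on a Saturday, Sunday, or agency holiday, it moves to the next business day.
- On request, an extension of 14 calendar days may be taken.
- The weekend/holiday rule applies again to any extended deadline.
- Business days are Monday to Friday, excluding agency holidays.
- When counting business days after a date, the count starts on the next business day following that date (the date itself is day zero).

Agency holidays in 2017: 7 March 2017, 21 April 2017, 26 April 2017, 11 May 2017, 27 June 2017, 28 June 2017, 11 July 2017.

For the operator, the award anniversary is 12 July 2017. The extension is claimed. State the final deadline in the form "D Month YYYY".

31 July 2017

Counting 3 business days after 12 July 2017 (skipping weekends and listed holidays) reaches 17 July 2017.
17 July 2017 (Monday) is already a business day.
The 14-calendar-day extension moves the deadline from 17 July 2017 to 31 July 2017.
31 July 2017 is a Monday and not a listed holiday, so it stands.
Final deadline: 31 July 2017.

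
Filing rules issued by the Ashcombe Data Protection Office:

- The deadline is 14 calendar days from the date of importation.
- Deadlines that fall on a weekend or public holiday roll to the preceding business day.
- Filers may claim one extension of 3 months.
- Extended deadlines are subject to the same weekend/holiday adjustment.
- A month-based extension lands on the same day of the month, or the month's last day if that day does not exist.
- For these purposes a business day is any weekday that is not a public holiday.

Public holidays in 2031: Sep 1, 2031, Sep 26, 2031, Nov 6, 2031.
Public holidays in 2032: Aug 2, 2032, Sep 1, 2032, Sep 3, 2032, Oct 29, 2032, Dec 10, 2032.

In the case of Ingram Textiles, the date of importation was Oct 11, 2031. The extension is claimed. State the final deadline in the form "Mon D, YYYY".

14 calendar days after Oct 11, 2031 is Oct 25, 2031.
Because Oct 25, 2031 is a Saturday, the deadline becomes Oct 24, 2031 (Friday).
The 3 months extension carries Oct 24, 2031 to Jan 24, 2032.
Jan 24, 2032 is a Saturday; the preceding business day is Jan 23, 2032 (Friday).
So the filing is due Jan 23, 2032.

Jan 23, 2032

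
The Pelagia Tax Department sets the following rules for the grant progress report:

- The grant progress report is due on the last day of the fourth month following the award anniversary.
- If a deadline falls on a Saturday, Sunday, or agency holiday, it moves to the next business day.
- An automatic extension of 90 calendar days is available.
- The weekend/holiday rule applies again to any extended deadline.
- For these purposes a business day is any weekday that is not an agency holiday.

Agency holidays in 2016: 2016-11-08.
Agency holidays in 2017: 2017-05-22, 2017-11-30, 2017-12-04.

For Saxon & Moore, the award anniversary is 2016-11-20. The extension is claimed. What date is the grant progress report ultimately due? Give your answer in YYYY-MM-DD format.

2017-06-29

4 months after 2016-11-20 falls in March 2017; the last day of that month is 2017-03-31.
2017-03-31 (Friday) is already a business day.
Add the 90 calendar-day extension to 2017-03-31: 2017-06-29.
2017-06-29 (Thursday) is already a business day.
The final due date is 2017-06-29.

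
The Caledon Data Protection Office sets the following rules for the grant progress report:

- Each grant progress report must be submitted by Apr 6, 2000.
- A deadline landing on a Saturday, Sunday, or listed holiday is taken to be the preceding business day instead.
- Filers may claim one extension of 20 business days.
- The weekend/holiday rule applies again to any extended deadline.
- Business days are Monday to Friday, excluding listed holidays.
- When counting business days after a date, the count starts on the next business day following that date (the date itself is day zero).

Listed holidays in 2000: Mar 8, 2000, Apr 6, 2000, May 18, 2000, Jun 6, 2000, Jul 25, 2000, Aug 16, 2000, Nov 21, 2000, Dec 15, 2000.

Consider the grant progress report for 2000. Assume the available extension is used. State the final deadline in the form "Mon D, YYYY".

May 4, 2000

The statutory due date is Apr 6, 2000.
Apr 6, 2000 falls on a listed holiday. Rolling to the preceding business day gives Apr 5, 2000, a Wednesday.
Counting 20 further business days from Apr 5, 2000 reaches May 4, 2000.
Since May 4, 2000 is a Thursday and not a holiday, the date is unchanged.
Deadline: May 4, 2000.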